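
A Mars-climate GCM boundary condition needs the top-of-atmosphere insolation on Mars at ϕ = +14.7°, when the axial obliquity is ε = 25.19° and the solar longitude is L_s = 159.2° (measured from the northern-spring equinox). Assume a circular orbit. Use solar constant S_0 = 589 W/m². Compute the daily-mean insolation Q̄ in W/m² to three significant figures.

Solar declination: sin δ = sin ε · sin L_s = sin 25.19° × sin 159.2° = 0.15114, so δ = +8.693°.
cos h₀ = −tan(+14.7°) tan(+8.693°) = -0.0401, h₀ = 1.6109 rad.
Bracket: h₀ sin ϕ sin δ + cos ϕ cos δ sin h₀ = 1.6109×0.25376×0.15114 + 0.96727×0.98851×0.99920 = 0.061783 + 0.955391 = 1.017174.
Q̄ = (S_0/π) × [bracket] = (589/π) × 1.017174 = 190.7 W/m².

Q̄ ≈ 191 W/m²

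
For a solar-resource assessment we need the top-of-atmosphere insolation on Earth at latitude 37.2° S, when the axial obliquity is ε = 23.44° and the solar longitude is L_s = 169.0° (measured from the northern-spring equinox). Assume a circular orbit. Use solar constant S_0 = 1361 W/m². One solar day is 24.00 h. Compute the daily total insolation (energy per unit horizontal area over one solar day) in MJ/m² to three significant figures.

27.1 MJ/m²

Solar declination: sin δ = sin ε · sin L_s = sin 23.44° × sin 169.0° = 0.07590, so δ = +4.353°.
cos h₀ = −tan(-37.2°) tan(+4.353°) = 0.0578, h₀ = 1.5130 rad.
Bracket: h₀ sin ϕ sin δ + cos ϕ cos δ sin h₀ = 1.5130×-0.60460×0.07590 + 0.79653×0.99712×0.99833 = -0.069430 + 0.792910 = 0.723480.
Q̄ = (S_0/π) × [bracket] = (1361/π) × 0.723480 = 313.43 W/m².
Daily total = Q̄ × 24.00 h × 3600 s/h = 313.43 × 24.00 × 3600 / 10⁶ = 27.08 MJ/m².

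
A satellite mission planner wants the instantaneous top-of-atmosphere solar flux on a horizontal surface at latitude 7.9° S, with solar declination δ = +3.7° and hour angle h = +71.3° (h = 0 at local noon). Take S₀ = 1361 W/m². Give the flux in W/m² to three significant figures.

cos θ_z = sin φ sin δ + cos φ cos δ cos h = -0.008870 + 0.316908 = 0.308038.
Flux = S₀ · cos θ_z = 1361 × 0.308038 = 419.2 W/m².

419 W/m²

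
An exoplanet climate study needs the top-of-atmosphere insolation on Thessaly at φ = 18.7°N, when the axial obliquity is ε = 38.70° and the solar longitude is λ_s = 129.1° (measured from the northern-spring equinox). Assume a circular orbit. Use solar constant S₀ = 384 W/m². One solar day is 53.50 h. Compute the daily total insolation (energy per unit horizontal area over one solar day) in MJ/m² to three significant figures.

25.6 MJ/m²

Solar declination: sin δ = sin ε · sin λ_s = sin 38.70° × sin 129.1° = 0.48522, so δ = +29.027°.
cos H₀ = −tan(+18.7°) tan(+29.027°) = -0.1878, H₀ = 1.7597 rad.
Bracket: H₀ sin φ sin δ + cos φ cos δ sin H₀ = 1.7597×0.32061×0.48522 + 0.94721×0.87439×0.98220 = 0.273750 + 0.813488 = 1.087238.
Q̄ = (S₀/π) × [bracket] = (384/π) × 1.087238 = 132.89 W/m².
Daily total = Q̄ × 53.50 h × 3600 s/h = 132.89 × 53.50 × 3600 / 10⁶ = 25.59 MJ/m².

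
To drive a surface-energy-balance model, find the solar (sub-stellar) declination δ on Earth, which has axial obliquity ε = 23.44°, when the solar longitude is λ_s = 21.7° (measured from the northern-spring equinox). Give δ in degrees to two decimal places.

δ = +8.46°

sin δ = sin ε · sin λ_s = sin 23.44° × sin 21.7° = 0.147081.
δ = arcsin(0.147081) = +8.46°.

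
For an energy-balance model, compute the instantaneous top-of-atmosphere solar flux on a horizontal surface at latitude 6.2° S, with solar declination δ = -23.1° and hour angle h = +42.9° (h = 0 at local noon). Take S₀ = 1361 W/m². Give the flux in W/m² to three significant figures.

969 W/m²

cos θ_z = sin φ sin δ + cos φ cos δ cos h = 0.042372 + 0.669868 = 0.712240.
Flux = S₀ · cos θ_z = 1361 × 0.712240 = 969.4 W/m².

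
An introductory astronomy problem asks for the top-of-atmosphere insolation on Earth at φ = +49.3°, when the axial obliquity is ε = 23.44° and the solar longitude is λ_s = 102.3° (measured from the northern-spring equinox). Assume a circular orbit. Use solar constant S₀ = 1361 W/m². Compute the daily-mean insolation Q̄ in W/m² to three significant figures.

Solar declination: sin δ = sin ε · sin λ_s = sin 23.44° × sin 102.3° = 0.38866, so δ = +22.871°.
cos H₀ = −tan(+49.3°) tan(+22.871°) = -0.4904, H₀ = 2.0834 rad.
Bracket: H₀ sin φ sin δ + cos φ cos δ sin H₀ = 2.0834×0.75813×0.38866 + 0.65210×0.92138×0.87149 = 0.613884 + 0.523619 = 1.137503.
Q̄ = (S₀/π) × [bracket] = (1361/π) × 1.137503 = 492.8 W/m².

Q̄ ≈ 493 W/m²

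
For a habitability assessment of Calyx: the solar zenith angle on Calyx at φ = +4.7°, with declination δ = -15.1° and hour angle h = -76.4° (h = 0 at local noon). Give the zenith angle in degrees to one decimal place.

θ_z = 78.2°

cos θ_z = sin φ sin δ + cos φ cos δ cos h = -0.021345 + 0.226260 = 0.204915.
θ_z = arccos(0.204915) = 78.2°.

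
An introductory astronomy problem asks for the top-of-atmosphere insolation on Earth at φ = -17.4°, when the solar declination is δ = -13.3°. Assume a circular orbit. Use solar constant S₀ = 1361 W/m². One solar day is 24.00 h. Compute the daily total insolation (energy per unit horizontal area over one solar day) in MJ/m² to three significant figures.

38.9 MJ/m²

cos H₀ = −tan(-17.4°) tan(-13.300°) = -0.0741, H₀ = 1.6449 rad.
Bracket: H₀ sin φ sin δ + cos φ cos δ sin H₀ = 1.6449×-0.29904×-0.23005 + 0.95424×0.97318×0.99725 = 0.113160 + 0.926094 = 1.039254.
Q̄ = (S₀/π) × [bracket] = (1361/π) × 1.039254 = 450.23 W/m².
Daily total = Q̄ × 24.00 h × 3600 s/h = 450.23 × 24.00 × 3600 / 10⁶ = 38.90 MJ/m².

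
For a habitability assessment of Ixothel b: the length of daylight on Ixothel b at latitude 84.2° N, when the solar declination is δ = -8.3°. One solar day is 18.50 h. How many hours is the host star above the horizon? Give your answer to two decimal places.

cos h₀ = −tan ϕ · tan δ = 1.4362 ≥ 1, so the host star never rises (polar night) and h₀ = 0.
Daylight = 2h₀/(2π) × 18.50 h = (0.0000/π) × 18.50 = 0.00 h.

0.00 h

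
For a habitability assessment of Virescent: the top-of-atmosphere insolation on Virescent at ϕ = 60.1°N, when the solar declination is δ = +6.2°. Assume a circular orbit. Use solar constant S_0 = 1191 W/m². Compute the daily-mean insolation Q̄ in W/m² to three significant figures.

cos h₀ = −tan(+60.1°) tan(+6.200°) = -0.1889, h₀ = 1.7609 rad.
Bracket: h₀ sin ϕ sin δ + cos ϕ cos δ sin h₀ = 1.7609×0.86690×0.10800 + 0.49849×0.99415×0.98199 = 0.164865 + 0.486649 = 0.651514.
Q̄ = (S_0/π) × [bracket] = (1191/π) × 0.651514 = 247.0 W/m².

Q̄ ≈ 247 W/m²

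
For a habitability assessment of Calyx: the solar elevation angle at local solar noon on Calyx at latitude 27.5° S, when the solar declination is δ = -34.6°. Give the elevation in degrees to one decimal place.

At local noon the hour angle is zero, so the zenith angle equals |ϕ − δ| = |-27.5° − (-34.600°)| = 7.100°.
Elevation = 90° − 7.100° = 82.9°.

82.9°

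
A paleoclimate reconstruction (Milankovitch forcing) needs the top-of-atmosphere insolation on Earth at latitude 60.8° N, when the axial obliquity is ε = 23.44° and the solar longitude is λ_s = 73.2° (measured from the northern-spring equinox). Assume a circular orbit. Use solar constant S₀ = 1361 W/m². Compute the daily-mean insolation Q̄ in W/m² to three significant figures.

Solar declination: sin δ = sin ε · sin λ_s = sin 23.44° × sin 73.2° = 0.38081, so δ = +22.384°.
cos H₀ = −tan(+60.8°) tan(+22.384°) = -0.7369, H₀ = 2.3993 rad.
Bracket: H₀ sin φ sin δ + cos φ cos δ sin H₀ = 2.3993×0.87292×0.38081 + 0.48786×0.92465×0.67600 = 0.797567 + 0.304943 = 1.102510.
Q̄ = (S₀/π) × [bracket] = (1361/π) × 1.102510 = 477.6 W/m².

Q̄ ≈ 478 W/m²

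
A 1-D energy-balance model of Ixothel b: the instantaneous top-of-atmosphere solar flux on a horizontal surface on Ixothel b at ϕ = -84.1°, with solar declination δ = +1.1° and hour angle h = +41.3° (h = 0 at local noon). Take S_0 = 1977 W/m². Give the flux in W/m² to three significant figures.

115 W/m²

cos θ_z = sin ϕ sin δ + cos ϕ cos δ cos h = -0.019096 + 0.077210 = 0.058114.
Flux = S_0 · cos θ_z = 1977 × 0.058114 = 114.9 W/m².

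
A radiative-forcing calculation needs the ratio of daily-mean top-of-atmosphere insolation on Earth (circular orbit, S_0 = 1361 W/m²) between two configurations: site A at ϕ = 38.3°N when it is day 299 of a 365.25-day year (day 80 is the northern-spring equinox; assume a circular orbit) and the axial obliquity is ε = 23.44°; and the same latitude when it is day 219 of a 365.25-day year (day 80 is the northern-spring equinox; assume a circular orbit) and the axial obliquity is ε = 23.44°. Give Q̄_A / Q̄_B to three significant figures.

Q̄_A / Q̄_B ≈ 0.530

— Configuration A (ϕ=+38.3°):
Solar longitude: L_s = 360° × (299 − 80)/365.25 = 215.852°.
sin δ = sin 23.44° × sin 215.852° = -0.23298, so δ = -13.473°.
cos h₀ = −tan(+38.3°) tan(-13.473°) = 0.1892, h₀ = 1.3804 rad.
Bracket: h₀ sin ϕ sin δ + cos ϕ cos δ sin h₀ = 1.3804×0.61978×-0.23298 + 0.78478×0.97248×0.98194 = -0.199325 + 0.749400 = 0.550075.
Q̄ = (S_0/π) × [bracket] = (1361/π) × 0.550075 = 238.30 W/m².
— Configuration B (ϕ=+38.3°):
Solar longitude: L_s = 360° × (219 − 80)/365.25 = 137.002°.
sin δ = sin 23.44° × sin 137.002° = 0.27128, so δ = +15.740°.
cos h₀ = −tan(+38.3°) tan(+15.740°) = -0.2226, h₀ = 1.7953 rad.
Bracket: h₀ sin ϕ sin δ + cos ϕ cos δ sin h₀ = 1.7953×0.61978×0.27128 + 0.78478×0.96250×0.97491 = 0.301851 + 0.736399 = 1.038250.
Q̄ = (S_0/π) × [bracket] = (1361/π) × 1.038250 = 449.79 W/m².
Ratio Q̄_A / Q̄_B = 238.30 / 449.79 = 0.5298.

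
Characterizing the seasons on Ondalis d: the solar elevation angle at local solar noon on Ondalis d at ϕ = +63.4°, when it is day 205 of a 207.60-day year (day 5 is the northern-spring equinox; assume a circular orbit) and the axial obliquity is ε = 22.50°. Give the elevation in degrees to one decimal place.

Solar longitude: L_s = 360° × (205 − 5)/207.60 = 346.821°.
sin δ = sin 22.50° × sin 346.821° = -0.08725, so δ = -5.005°.
At local noon the hour angle is zero, so the zenith angle equals |ϕ − δ| = |+63.4° − (-5.005°)| = 68.405°.
Elevation = 90° − 68.405° = 21.6°.

21.6°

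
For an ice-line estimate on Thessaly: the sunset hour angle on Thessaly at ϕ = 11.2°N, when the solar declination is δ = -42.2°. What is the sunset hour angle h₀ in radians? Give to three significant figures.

h₀ = 1.39 rad

cos h₀ = −tan ϕ · tan δ = −tan(+11.2°) × tan(-42.200°) = 0.1795, so h₀ = 1.3903 rad = 79.66°.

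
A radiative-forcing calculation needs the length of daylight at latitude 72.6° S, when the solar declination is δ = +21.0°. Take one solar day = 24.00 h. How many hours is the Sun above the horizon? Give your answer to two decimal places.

0.00 h

cos H₀ = −tan φ · tan δ = 1.2249 ≥ 1, so the Sun never rises (polar night) and H₀ = 0.
Daylight = 2H₀/(2π) × 24.00 h = (0.0000/π) × 24.00 = 0.00 h.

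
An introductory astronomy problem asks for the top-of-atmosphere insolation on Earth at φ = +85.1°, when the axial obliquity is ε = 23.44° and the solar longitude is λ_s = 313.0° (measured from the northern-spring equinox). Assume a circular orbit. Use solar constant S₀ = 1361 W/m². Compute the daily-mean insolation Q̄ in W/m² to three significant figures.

Solar declination: sin δ = sin ε · sin λ_s = sin 23.44° × sin 313.0° = -0.29092, so δ = -16.913°.
cos H₀ = −tan(+85.1°) tan(-16.913°) = 3.5469 ≥ 1 ⇒ polar night, H₀ = 0 and Q̄ = 0.

Q̄ ≈ 0.00 W/m²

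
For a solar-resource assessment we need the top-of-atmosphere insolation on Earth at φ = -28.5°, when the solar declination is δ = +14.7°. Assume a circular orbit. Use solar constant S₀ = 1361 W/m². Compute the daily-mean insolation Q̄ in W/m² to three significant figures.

Q̄ ≈ 290 W/m²

cos H₀ = −tan(-28.5°) tan(+14.700°) = 0.1424, H₀ = 1.4279 rad.
Bracket: H₀ sin φ sin δ + cos φ cos δ sin H₀ = 1.4279×-0.47716×0.25376 + 0.87882×0.96727×0.98980 = -0.172896 + 0.841386 = 0.668490.
Q̄ = (S₀/π) × [bracket] = (1361/π) × 0.668490 = 289.6 W/m².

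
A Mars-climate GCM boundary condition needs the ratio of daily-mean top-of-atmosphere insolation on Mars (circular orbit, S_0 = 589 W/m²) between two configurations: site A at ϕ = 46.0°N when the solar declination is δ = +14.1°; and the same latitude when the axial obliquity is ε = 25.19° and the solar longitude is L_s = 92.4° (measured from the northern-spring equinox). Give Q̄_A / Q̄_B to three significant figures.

Q̄_A / Q̄_B ≈ 0.820

— Configuration A (ϕ=+46.0°):
cos h₀ = −tan(+46.0°) tan(+14.100°) = -0.2601, h₀ = 1.8339 rad.
Bracket: h₀ sin ϕ sin δ + cos ϕ cos δ sin h₀ = 1.8339×0.71934×0.24362 + 0.69466×0.96987×0.96558 = 0.321383 + 0.650540 = 0.971923.
Q̄ = (S_0/π) × [bracket] = (589/π) × 0.971923 = 182.22 W/m².
— Configuration B (ϕ=+46.0°):
Solar declination: sin δ = sin ε · sin L_s = sin 25.19° × sin 92.4° = 0.42525, so δ = +25.166°.
cos h₀ = −tan(+46.0°) tan(+25.166°) = -0.4865, h₀ = 2.0789 rad.
Bracket: h₀ sin ϕ sin δ + cos ϕ cos δ sin h₀ = 2.0789×0.71934×0.42525 + 0.69466×0.90508×0.87366 = 0.635934 + 0.549290 = 1.185224.
Q̄ = (S_0/π) × [bracket] = (589/π) × 1.185224 = 222.21 W/m².
Ratio Q̄_A / Q̄_B = 182.22 / 222.21 = 0.8200.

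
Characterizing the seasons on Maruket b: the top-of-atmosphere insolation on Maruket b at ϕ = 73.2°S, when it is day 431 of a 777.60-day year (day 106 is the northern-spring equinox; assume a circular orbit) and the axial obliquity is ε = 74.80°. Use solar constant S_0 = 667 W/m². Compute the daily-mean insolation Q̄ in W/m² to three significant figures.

Solar longitude: L_s = 360° × (431 − 106)/777.60 = 150.463°.
sin δ = sin 74.80° × sin 150.463° = 0.47574, so δ = +28.408°.
cos h₀ = −tan(-73.2°) tan(+28.408°) = 1.7914 ≥ 1 ⇒ polar night, h₀ = 0 and Q̄ = 0.

Q̄ ≈ 0.00 W/m²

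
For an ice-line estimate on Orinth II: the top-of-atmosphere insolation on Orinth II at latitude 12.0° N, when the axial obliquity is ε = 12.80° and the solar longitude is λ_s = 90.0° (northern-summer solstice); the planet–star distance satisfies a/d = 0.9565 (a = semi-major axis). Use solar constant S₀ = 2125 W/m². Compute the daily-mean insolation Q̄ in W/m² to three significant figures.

Q̄ ≈ 636 W/m²

Solar declination: sin δ = sin ε · sin λ_s = sin 12.80° × sin 90.0° = 0.22155, so δ = +12.800°.
cos H₀ = −tan(+12.0°) tan(+12.800°) = -0.0483, H₀ = 1.6191 rad.
Bracket: H₀ sin φ sin δ + cos φ cos δ sin H₀ = 1.6191×0.20791×0.22155 + 0.97815×0.97515×0.99883 = 0.074580 + 0.952727 = 1.027307.
Inverse-square distance factor (a/d)² = 0.9565² = 0.914892.
Q̄ = (S₀/π) × 0.914892 × [bracket] = (2125/π) × 0.914892 × 1.027307 = 635.7 W/m².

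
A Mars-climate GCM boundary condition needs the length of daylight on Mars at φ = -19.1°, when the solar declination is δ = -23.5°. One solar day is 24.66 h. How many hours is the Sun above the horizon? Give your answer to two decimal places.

13.52 h

cos H₀ = −tan φ · tan δ = −tan(-19.1°) × tan(-23.500°) = -0.1506, so H₀ = 1.7219 rad = 98.66°.
Daylight = 2H₀/(2π) × 24.66 h = (1.7219/π) × 24.66 = 13.52 h.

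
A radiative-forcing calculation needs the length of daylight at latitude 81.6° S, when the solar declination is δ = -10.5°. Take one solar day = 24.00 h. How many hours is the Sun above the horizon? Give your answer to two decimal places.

Sunrise equation: cos H₀ = −tan φ · tan δ = -1.2551 ≤ −1, so the Sun never sets (polar day) and H₀ = π.
Daylight = 2H₀/(2π) × 24.00 h = (3.1416/π) × 24.00 = 24.00 h.

24.00 h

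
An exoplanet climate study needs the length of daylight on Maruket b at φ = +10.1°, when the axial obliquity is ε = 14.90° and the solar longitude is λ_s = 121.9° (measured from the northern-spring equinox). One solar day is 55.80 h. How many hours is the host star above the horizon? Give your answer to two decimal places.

28.61 h

Solar declination: sin δ = sin ε · sin λ_s = sin 14.90° × sin 121.9° = 0.21830, so δ = +12.609°.
cos H₀ = −tan φ · tan δ = −tan(+10.1°) × tan(+12.609°) = -0.0398, so H₀ = 1.6107 rad = 92.28°.
Daylight = 2H₀/(2π) × 55.80 h = (1.6107/π) × 55.80 = 28.61 h.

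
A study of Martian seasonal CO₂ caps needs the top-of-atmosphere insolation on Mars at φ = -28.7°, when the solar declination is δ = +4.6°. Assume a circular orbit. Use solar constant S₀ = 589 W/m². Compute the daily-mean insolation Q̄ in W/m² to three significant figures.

cos H₀ = −tan(-28.7°) tan(+4.600°) = 0.0440, H₀ = 1.5267 rad.
Bracket: H₀ sin φ sin δ + cos φ cos δ sin H₀ = 1.5267×-0.48022×0.08020 + 0.87715×0.99678×0.99903 = -0.058799 + 0.873477 = 0.814678.
Q̄ = (S₀/π) × [bracket] = (589/π) × 0.814678 = 152.7 W/m².

Q̄ ≈ 153 W/m²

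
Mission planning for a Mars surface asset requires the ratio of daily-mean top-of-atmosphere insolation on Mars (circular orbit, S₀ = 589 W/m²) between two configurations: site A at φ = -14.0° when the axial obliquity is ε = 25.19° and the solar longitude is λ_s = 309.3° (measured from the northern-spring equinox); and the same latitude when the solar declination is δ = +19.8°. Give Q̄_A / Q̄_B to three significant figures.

— Configuration A (φ=-14.0°):
Solar declination: sin δ = sin ε · sin λ_s = sin 25.19° × sin 309.3° = -0.32936, so δ = -19.230°.
cos H₀ = −tan(-14.0°) tan(-19.230°) = -0.0870, H₀ = 1.6579 rad.
Bracket: H₀ sin φ sin δ + cos φ cos δ sin H₀ = 1.6579×-0.24192×-0.32936 + 0.97030×0.94420×0.99621 = 0.132099 + 0.912685 = 1.044784.
Q̄ = (S₀/π) × [bracket] = (589/π) × 1.044784 = 195.88 W/m².
— Configuration B (φ=-14.0°):
cos H₀ = −tan(-14.0°) tan(+19.800°) = 0.0898, H₀ = 1.4809 rad.
Bracket: H₀ sin φ sin δ + cos φ cos δ sin H₀ = 1.4809×-0.24192×0.33874 + 0.97030×0.94088×0.99596 = -0.121357 + 0.909248 = 0.787891.
Q̄ = (S₀/π) × [bracket] = (589/π) × 0.787891 = 147.72 W/m².
Ratio Q̄_A / Q̄_B = 195.88 / 147.72 = 1.326.

Q̄_A / Q̄_B ≈ 1.33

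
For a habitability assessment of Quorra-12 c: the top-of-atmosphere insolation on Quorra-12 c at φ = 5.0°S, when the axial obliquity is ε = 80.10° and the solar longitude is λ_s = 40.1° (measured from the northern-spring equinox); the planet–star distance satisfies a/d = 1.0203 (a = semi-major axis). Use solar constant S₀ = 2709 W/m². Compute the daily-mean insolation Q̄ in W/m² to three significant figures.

Solar declination: sin δ = sin ε · sin λ_s = sin 80.10° × sin 40.1° = 0.63453, so δ = +39.385°.
cos H₀ = −tan(-5.0°) tan(+39.385°) = 0.0718, H₀ = 1.4989 rad.
Bracket: H₀ sin φ sin δ + cos φ cos δ sin H₀ = 1.4989×-0.08716×0.63453 + 0.99619×0.77290×0.99742 = -0.082898 + 0.767969 = 0.685071.
Inverse-square distance factor (a/d)² = 1.0203² = 1.041012.
Q̄ = (S₀/π) × 1.041012 × [bracket] = (2709/π) × 1.041012 × 0.685071 = 615.0 W/m².

Q̄ ≈ 615 W/m²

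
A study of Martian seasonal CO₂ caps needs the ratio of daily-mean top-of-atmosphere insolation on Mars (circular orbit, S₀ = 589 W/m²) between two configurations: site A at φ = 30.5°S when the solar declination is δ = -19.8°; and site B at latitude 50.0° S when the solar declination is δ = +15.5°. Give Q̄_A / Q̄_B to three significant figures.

— Configuration A (φ=-30.5°):
cos H₀ = −tan(-30.5°) tan(-19.800°) = -0.2121, H₀ = 1.7845 rad.
Bracket: H₀ sin φ sin δ + cos φ cos δ sin H₀ = 1.7845×-0.50754×-0.33874 + 0.86163×0.94088×0.97725 = 0.306799 + 0.792247 = 1.099046.
Q̄ = (S₀/π) × [bracket] = (589/π) × 1.099046 = 206.05 W/m².
— Configuration B (φ=-50.0°):
cos H₀ = −tan(-50.0°) tan(+15.500°) = 0.3305, H₀ = 1.2340 rad.
Bracket: H₀ sin φ sin δ + cos φ cos δ sin H₀ = 1.2340×-0.76604×0.26724 + 0.64279×0.96363×0.94381 = -0.252620 + 0.584607 = 0.331987.
Q̄ = (S₀/π) × [bracket] = (589/π) × 0.331987 = 62.242 W/m².
Ratio Q̄_A / Q̄_B = 206.05 / 62.242 = 3.310.

Q̄_A / Q̄_B ≈ 3.31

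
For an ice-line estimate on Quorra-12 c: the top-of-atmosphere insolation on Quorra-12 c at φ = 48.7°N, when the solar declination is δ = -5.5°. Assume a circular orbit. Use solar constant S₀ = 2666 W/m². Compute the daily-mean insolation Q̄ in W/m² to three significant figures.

cos H₀ = −tan(+48.7°) tan(-5.500°) = 0.1096, H₀ = 1.4610 rad.
Bracket: H₀ sin φ sin δ + cos φ cos δ sin H₀ = 1.4610×0.75126×-0.09585 + 0.66000×0.99540×0.99398 = -0.105204 + 0.653009 = 0.547805.
Q̄ = (S₀/π) × [bracket] = (2666/π) × 0.547805 = 464.9 W/m².

Q̄ ≈ 465 W/m²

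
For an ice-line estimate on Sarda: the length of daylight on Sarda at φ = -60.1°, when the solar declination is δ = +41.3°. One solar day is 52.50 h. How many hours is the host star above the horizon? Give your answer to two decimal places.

0.00 h

cos H₀ = −tan φ · tan δ = 1.5278 ≥ 1, so the host star never rises (polar night) and H₀ = 0.
Daylight = 2H₀/(2π) × 52.50 h = (0.0000/π) × 52.50 = 0.00 h.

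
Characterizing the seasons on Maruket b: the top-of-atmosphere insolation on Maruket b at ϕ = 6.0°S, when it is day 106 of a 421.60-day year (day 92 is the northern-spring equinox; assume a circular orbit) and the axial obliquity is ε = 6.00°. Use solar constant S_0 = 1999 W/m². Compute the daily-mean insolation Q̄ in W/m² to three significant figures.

Solar longitude: L_s = 360° × (106 − 92)/421.60 = 11.954°.
sin δ = sin 6.00° × sin 11.954° = 0.02165, so δ = +1.241°.
cos h₀ = −tan(-6.0°) tan(+1.241°) = 0.0023, h₀ = 1.5685 rad.
Bracket: h₀ sin ϕ sin δ + cos ϕ cos δ sin h₀ = 1.5685×-0.10453×0.02165 + 0.99452×0.99977×1.00000 = -0.003550 + 0.994291 = 0.990741.
Q̄ = (S_0/π) × [bracket] = (1999/π) × 0.990741 = 630.4 W/m².

Q̄ ≈ 630 W/m²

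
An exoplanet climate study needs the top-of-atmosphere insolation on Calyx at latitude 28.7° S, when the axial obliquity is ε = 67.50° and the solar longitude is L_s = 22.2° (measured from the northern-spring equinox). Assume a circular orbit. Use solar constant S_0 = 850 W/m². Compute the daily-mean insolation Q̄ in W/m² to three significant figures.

Solar declination: sin δ = sin ε · sin L_s = sin 67.50° × sin 22.2° = 0.34908, so δ = +20.431°.
cos h₀ = −tan(-28.7°) tan(+20.431°) = 0.2039, h₀ = 1.3654 rad.
Bracket: h₀ sin ϕ sin δ + cos ϕ cos δ sin h₀ = 1.3654×-0.48022×0.34908 + 0.87715×0.93709×0.97898 = -0.228889 + 0.804691 = 0.575802.
Q̄ = (S_0/π) × [bracket] = (850/π) × 0.575802 = 155.8 W/m².

Q̄ ≈ 156 W/m²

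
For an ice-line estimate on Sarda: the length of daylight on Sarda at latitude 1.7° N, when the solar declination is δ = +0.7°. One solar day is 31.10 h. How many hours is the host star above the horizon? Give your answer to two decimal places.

15.55 h

cos H₀ = −tan φ · tan δ = −tan(+1.7°) × tan(+0.700°) = -0.0004, so H₀ = 1.5712 rad = 90.02°.
Daylight = 2H₀/(2π) × 31.10 h = (1.5712/π) × 31.10 = 15.55 h.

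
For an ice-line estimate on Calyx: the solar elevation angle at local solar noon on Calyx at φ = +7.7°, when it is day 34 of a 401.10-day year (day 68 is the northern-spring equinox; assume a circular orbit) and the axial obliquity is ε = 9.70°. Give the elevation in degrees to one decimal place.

Solar longitude: λ_s = 360° × (34 − 68)/401.10 = -30.516°, i.e. -30.516° + 360° = 329.484°.
sin δ = sin 9.70° × sin 329.484° = -0.08556, so δ = -4.908°.
At local noon the hour angle is zero, so the zenith angle equals |φ − δ| = |+7.7° − (-4.908°)| = 12.608°.
Elevation = 90° − 12.608° = 77.4°.

77.4°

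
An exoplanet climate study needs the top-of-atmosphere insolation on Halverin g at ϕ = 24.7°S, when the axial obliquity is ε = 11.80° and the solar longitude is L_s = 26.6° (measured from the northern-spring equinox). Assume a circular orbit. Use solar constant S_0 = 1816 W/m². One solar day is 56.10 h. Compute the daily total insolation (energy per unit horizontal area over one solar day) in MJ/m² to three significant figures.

Solar declination: sin δ = sin ε · sin L_s = sin 11.80° × sin 26.6° = 0.09156, so δ = +5.254°.
cos h₀ = −tan(-24.7°) tan(+5.254°) = 0.0423, h₀ = 1.5285 rad.
Bracket: h₀ sin ϕ sin δ + cos ϕ cos δ sin h₀ = 1.5285×-0.41787×0.09156 + 0.90851×0.99580×0.99911 = -0.058481 + 0.903889 = 0.845408.
Q̄ = (S_0/π) × [bracket] = (1816/π) × 0.845408 = 488.69 W/m².
Daily total = Q̄ × 56.10 h × 3600 s/h = 488.69 × 56.10 × 3600 / 10⁶ = 98.70 MJ/m².

98.7 MJ/m²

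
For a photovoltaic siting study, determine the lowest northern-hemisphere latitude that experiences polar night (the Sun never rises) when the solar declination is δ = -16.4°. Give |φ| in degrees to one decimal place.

|φ| = 73.6°

Polar night requires cos H₀ = −tan φ tan δ ≥ 1, i.e. tan φ tan δ ≤ −1.
The boundary is |tan φ| · |tan δ| = 1, so |φ| = 90° − |δ| = 90° − 16.4° = 73.6° in the northern hemisphere.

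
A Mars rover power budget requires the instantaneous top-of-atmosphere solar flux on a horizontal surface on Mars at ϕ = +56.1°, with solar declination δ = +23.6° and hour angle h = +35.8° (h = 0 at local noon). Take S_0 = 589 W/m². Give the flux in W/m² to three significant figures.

cos θ_z = sin ϕ sin δ + cos ϕ cos δ cos h = 0.332295 + 0.414532 = 0.746827.
Flux = S_0 · cos θ_z = 589 × 0.746827 = 439.9 W/m².

440 W/m²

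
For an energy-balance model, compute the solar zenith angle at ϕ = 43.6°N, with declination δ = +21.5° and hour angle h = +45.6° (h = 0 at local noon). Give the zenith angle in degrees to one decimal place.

θ_z = 43.6°

cos θ_z = sin ϕ sin δ + cos ϕ cos δ cos h = 0.252746 + 0.471421 = 0.724167.
θ_z = arccos(0.724167) = 43.6°.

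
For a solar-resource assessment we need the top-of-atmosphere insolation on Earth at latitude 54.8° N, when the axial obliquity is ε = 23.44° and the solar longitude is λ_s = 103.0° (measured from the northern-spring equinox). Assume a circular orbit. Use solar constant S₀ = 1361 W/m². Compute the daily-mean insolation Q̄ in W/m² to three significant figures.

Q̄ ≈ 488 W/m²

Solar declination: sin δ = sin ε · sin λ_s = sin 23.44° × sin 103.0° = 0.38759, so δ = +22.805°.
cos H₀ = −tan(+54.8°) tan(+22.805°) = -0.5960, H₀ = 2.2094 rad.
Bracket: H₀ sin φ sin δ + cos φ cos δ sin H₀ = 2.2094×0.81714×0.38759 + 0.57643×0.92183×0.80295 = 0.699751 + 0.426664 = 1.126415.
Q̄ = (S₀/π) × [bracket] = (1361/π) × 1.126415 = 488.0 W/m².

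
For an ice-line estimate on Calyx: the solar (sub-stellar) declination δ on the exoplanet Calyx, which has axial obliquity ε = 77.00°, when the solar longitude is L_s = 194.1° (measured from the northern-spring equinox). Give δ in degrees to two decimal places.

δ = -13.73°

sin δ = sin ε · sin L_s = sin 77.00° × sin 194.1° = -0.237371.
δ = arcsin(-0.237371) = -13.73°.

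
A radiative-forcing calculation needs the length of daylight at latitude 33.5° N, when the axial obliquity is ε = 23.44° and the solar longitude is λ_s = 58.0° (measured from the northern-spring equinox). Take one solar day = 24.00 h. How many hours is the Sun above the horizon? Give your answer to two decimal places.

Solar declination: sin δ = sin ε · sin λ_s = sin 23.44° × sin 58.0° = 0.33734, so δ = +19.715°.
cos H₀ = −tan φ · tan δ = −tan(+33.5°) × tan(+19.715°) = -0.2372, so H₀ = 1.8103 rad = 103.72°.
Daylight = 2H₀/(2π) × 24.00 h = (1.8103/π) × 24.00 = 13.83 h.

13.83 h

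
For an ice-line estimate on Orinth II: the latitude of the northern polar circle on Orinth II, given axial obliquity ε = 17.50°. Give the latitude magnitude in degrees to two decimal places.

72.50°

The polar circle is the lowest latitude that experiences at least one full rotation of continuous daylight at the northern-summer solstice; it lies at |φ| = 90° − ε = 90° − 17.50° = 72.50°.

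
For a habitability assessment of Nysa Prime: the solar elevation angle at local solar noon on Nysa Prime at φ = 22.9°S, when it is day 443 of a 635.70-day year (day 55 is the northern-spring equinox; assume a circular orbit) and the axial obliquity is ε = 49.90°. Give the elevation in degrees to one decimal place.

Solar longitude: λ_s = 360° × (443 − 55)/635.70 = 219.726°.
sin δ = sin 49.90° × sin 219.726° = -0.48888, so δ = -29.267°.
At local noon the hour angle is zero, so the zenith angle equals |φ − δ| = |-22.9° − (-29.267°)| = 6.367°.
Elevation = 90° − 6.367° = 83.6°.

83.6°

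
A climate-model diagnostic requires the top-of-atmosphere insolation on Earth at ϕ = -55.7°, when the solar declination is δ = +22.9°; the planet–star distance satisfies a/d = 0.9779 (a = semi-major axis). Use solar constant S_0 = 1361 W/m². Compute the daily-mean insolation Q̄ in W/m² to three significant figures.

cos h₀ = −tan(-55.7°) tan(+22.900°) = 0.6192, h₀ = 0.9030 rad.
Bracket: h₀ sin ϕ sin δ + cos ϕ cos δ sin h₀ = 0.9030×-0.82610×0.38912 + 0.56353×0.92119×0.78520 = -0.290271 + 0.407612 = 0.117341.
Inverse-square distance factor (a/d)² = 0.9779² = 0.956288.
Q̄ = (S_0/π) × 0.956288 × [bracket] = (1361/π) × 0.956288 × 0.117341 = 48.61 W/m².

Q̄ ≈ 48.6 W/m²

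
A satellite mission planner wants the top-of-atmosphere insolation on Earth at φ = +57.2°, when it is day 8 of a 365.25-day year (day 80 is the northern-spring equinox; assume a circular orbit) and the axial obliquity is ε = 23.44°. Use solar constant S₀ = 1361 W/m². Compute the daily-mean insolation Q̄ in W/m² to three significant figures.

Solar longitude: λ_s = 360° × (8 − 80)/365.25 = -70.965°, i.e. -70.965° + 360° = 289.035°.
sin δ = sin 23.44° × sin 289.035° = -0.37604, so δ = -22.088°.
cos H₀ = −tan(+57.2°) tan(-22.088°) = 0.6297, H₀ = 0.8896 rad.
Bracket: H₀ sin φ sin δ + cos φ cos δ sin H₀ = 0.8896×0.84057×-0.37604 + 0.54171×0.92660×0.77683 = -0.281192 + 0.389929 = 0.108737.
Q̄ = (S₀/π) × [bracket] = (1361/π) × 0.108737 = 47.11 W/m².

Q̄ ≈ 47.1 W/m²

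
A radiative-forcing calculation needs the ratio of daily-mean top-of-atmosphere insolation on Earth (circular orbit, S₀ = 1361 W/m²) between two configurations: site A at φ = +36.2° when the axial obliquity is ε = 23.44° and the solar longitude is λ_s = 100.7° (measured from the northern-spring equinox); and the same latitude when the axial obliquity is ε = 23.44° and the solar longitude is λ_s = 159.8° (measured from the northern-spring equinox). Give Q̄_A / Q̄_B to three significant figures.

— Configuration A (φ=+36.2°):
Solar declination: sin δ = sin ε · sin λ_s = sin 23.44° × sin 100.7° = 0.39087, so δ = +23.009°.
cos H₀ = −tan(+36.2°) tan(+23.009°) = -0.3108, H₀ = 1.8868 rad.
Bracket: H₀ sin φ sin δ + cos φ cos δ sin H₀ = 1.8868×0.59061×0.39087 + 0.80696×0.92045×0.95048 = 0.435571 + 0.705985 = 1.141556.
Q̄ = (S₀/π) × [bracket] = (1361/π) × 1.141556 = 494.54 W/m².
— Configuration B (φ=+36.2°):
Solar declination: sin δ = sin ε · sin λ_s = sin 23.44° × sin 159.8° = 0.13736, so δ = +7.895°.
cos H₀ = −tan(+36.2°) tan(+7.895°) = -0.1015, H₀ = 1.6725 rad.
Bracket: H₀ sin φ sin δ + cos φ cos δ sin H₀ = 1.6725×0.59061×0.13736 + 0.80696×0.99052×0.99484 = 0.135684 + 0.795186 = 0.930870.
Q̄ = (S₀/π) × [bracket] = (1361/π) × 0.930870 = 403.27 W/m².
Ratio Q̄_A / Q̄_B = 494.54 / 403.27 = 1.226.

Q̄_A / Q̄_B ≈ 1.23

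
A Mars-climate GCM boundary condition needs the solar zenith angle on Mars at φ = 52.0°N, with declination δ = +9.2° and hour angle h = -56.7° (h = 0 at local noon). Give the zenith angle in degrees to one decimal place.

cos θ_z = sin φ sin δ + cos φ cos δ cos h = 0.125988 + 0.333664 = 0.459652.
θ_z = arccos(0.459652) = 62.6°.

θ_z = 62.6°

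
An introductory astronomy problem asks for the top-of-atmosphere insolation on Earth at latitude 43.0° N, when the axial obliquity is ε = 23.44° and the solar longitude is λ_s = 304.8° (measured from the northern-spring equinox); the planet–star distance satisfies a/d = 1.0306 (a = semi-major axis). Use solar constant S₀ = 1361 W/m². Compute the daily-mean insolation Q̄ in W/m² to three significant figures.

Q̄ ≈ 174 W/m²

Solar declination: sin δ = sin ε · sin λ_s = sin 23.44° × sin 304.8° = -0.32664, so δ = -19.065°.
cos H₀ = −tan(+43.0°) tan(-19.065°) = 0.3223, H₀ = 1.2427 rad.
Bracket: H₀ sin φ sin δ + cos φ cos δ sin H₀ = 1.2427×0.68200×-0.32664 + 0.73135×0.94515×0.94665 = -0.276834 + 0.654358 = 0.377524.
Inverse-square distance factor (a/d)² = 1.0306² = 1.062136.
Q̄ = (S₀/π) × 1.062136 × [bracket] = (1361/π) × 1.062136 × 0.377524 = 173.7 W/m².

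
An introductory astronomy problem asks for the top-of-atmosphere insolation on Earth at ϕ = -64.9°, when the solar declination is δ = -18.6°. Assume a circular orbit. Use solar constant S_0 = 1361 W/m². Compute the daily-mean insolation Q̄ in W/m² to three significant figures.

Q̄ ≈ 418 W/m²

cos h₀ = −tan(-64.9°) tan(-18.600°) = -0.7184, h₀ = 2.3723 rad.
Bracket: h₀ sin ϕ sin δ + cos ϕ cos δ sin h₀ = 2.3723×-0.90557×-0.31896 + 0.42420×0.94777×0.69560 = 0.685217 + 0.279662 = 0.964879.
Q̄ = (S_0/π) × [bracket] = (1361/π) × 0.964879 = 418.0 W/m².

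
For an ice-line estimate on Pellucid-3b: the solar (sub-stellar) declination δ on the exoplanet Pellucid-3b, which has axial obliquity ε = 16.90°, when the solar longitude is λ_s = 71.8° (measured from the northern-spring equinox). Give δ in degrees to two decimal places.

δ = +16.03°

sin δ = sin ε · sin λ_s = sin 16.90° × sin 71.8° = 0.276159.
δ = arcsin(0.276159) = +16.03°.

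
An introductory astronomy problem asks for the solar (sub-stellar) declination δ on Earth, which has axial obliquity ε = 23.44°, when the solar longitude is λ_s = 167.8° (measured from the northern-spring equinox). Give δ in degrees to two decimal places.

sin δ = sin ε · sin λ_s = sin 23.44° × sin 167.8° = 0.084063.
δ = arcsin(0.084063) = +4.82°.

δ = +4.82°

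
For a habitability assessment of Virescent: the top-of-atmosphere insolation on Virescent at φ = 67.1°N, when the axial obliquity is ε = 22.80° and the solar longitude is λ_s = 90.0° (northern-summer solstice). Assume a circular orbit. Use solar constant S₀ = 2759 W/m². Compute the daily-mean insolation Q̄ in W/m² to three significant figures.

Solar declination: sin δ = sin ε · sin λ_s = sin 22.80° × sin 90.0° = 0.38752, so δ = +22.800°.
cos H₀ = −tan(+67.1°) tan(+22.800°) = -0.9951, H₀ = 3.0429 rad.
Bracket: H₀ sin φ sin δ + cos φ cos δ sin H₀ = 3.0429×0.92119×0.38752 + 0.38912×0.92186×0.09853 = 1.086253 + 0.035344 = 1.121597.
Q̄ = (S₀/π) × [bracket] = (2759/π) × 1.121597 = 985.0 W/m².

Q̄ ≈ 985 W/m²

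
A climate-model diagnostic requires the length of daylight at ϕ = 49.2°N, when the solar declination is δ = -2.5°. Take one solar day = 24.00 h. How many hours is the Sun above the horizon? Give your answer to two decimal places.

cos h₀ = −tan ϕ · tan δ = −tan(+49.2°) × tan(-2.500°) = 0.0506, so h₀ = 1.5202 rad = 87.10°.
Daylight = 2h₀/(2π) × 24.00 h = (1.5202/π) × 24.00 = 11.61 h.

11.61 h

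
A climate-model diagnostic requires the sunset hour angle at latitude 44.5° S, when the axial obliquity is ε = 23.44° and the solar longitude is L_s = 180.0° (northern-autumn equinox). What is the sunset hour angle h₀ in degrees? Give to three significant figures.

Solar declination: sin δ = sin ε · sin L_s = sin 23.44° × sin 180.0° = 0.00000, so δ = +0.000°.
cos h₀ = −tan ϕ · tan δ = −tan(-44.5°) × tan(+0.000°) = 0.0000, so h₀ = 1.5708 rad = 90.00°.

h₀ = 90.0°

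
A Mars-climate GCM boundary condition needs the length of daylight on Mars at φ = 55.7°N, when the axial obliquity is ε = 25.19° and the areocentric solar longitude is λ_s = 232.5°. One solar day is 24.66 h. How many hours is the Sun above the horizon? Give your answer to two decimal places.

7.98 h

sin δ = sin 25.19° × sin 232.5° = -0.33767, so δ = -19.735°.
cos H₀ = −tan φ · tan δ = −tan(+55.7°) × tan(-19.735°) = 0.5259, so H₀ = 1.0170 rad = 58.27°.
Daylight = 2H₀/(2π) × 24.66 h = (1.0170/π) × 24.66 = 7.98 h.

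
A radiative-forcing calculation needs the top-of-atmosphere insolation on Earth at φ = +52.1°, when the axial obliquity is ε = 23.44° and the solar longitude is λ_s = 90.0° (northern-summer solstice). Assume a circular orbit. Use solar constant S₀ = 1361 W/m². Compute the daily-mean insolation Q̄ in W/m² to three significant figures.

Solar declination: sin δ = sin ε · sin λ_s = sin 23.44° × sin 90.0° = 0.39779, so δ = +23.440°.
cos H₀ = −tan(+52.1°) tan(+23.440°) = -0.5569, H₀ = 2.1615 rad.
Bracket: H₀ sin φ sin δ + cos φ cos δ sin H₀ = 2.1615×0.78908×0.39779 + 0.61429×0.91748×0.83055 = 0.678469 + 0.468097 = 1.146566.
Q̄ = (S₀/π) × [bracket] = (1361/π) × 1.146566 = 496.7 W/m².

Q̄ ≈ 497 W/m²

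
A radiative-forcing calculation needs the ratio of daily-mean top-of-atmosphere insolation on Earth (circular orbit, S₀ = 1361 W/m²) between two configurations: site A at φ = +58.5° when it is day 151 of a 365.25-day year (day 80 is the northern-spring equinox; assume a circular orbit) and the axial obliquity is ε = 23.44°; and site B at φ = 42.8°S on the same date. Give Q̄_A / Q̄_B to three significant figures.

Q̄_A / Q̄_B ≈ 3.32

— Configuration A (φ=+58.5°):
Solar longitude: λ_s = 360° × (151 − 80)/365.25 = 69.979°.
sin δ = sin 23.44° × sin 69.979° = 0.37375, so δ = +21.947°.
cos H₀ = −tan(+58.5°) tan(+21.947°) = -0.6576, H₀ = 2.2884 rad.
Bracket: H₀ sin φ sin δ + cos φ cos δ sin H₀ = 2.2884×0.85264×0.37375 + 0.52250×0.92753×0.75340 = 0.729254 + 0.365124 = 1.094378.
Q̄ = (S₀/π) × [bracket] = (1361/π) × 1.094378 = 474.11 W/m².
— Configuration B (φ=-42.8°):
cos H₀ = −tan(-42.8°) tan(+21.947°) = 0.3731, H₀ = 1.1884 rad.
Bracket: H₀ sin φ sin δ + cos φ cos δ sin H₀ = 1.1884×-0.67944×0.37375 + 0.73373×0.92753×0.92778 = -0.301783 + 0.631407 = 0.329624.
Q̄ = (S₀/π) × [bracket] = (1361/π) × 0.329624 = 142.80 W/m².
Ratio Q̄_A / Q̄_B = 474.11 / 142.80 = 3.320.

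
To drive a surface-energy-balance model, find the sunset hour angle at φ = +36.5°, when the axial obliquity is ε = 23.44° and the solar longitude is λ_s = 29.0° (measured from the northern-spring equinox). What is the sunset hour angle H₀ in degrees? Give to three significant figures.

H₀ = 98.4°

Solar declination: sin δ = sin ε · sin λ_s = sin 23.44° × sin 29.0° = 0.19285, so δ = +11.119°.
cos H₀ = −tan φ · tan δ = −tan(+36.5°) × tan(+11.119°) = -0.1454, so H₀ = 1.7167 rad = 98.36°.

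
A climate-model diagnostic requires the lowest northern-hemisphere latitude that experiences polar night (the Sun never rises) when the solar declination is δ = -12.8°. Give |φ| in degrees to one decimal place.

|φ| = 77.2°

Polar night requires cos H₀ = −tan φ tan δ ≥ 1, i.e. tan φ tan δ ≤ −1.
The boundary is |tan φ| · |tan δ| = 1, so |φ| = 90° − |δ| = 90° − 12.8° = 77.2° in the northern hemisphere.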